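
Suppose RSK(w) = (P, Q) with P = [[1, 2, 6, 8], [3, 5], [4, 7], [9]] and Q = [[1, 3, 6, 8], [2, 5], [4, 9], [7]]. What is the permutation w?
Reverse the RSK construction: for i from n down to 1, find the cell of Q containing i, remove the entry at that cell from P, and reverse-bump it up through P; the value ejected from row 1 is w(i).

Step i=9: Q has 9 at row 3, column 2; remove 7 from row 3 of P and reverse-bump: 7 enters row 2 and ejects 5; 5 enters row 1 and ejects 2. So w(9) = 2. P is now [[1, 5, 6, 8], [3, 7], [4], [9]].
Step i=8: Q has 8 at row 1, column 4; remove that cell from P, ejecting 8. So w(8) = 8. P is now [[1, 5, 6], [3, 7], [4], [9]].
Step i=7: Q has 7 at row 4, column 1; remove 9 from row 4 of P and reverse-bump: 9 enters row 3 and ejects 4; 4 enters row 2 and ejects 3; 3 enters row 1 and ejects 1. So w(7) = 1. P is now [[3, 5, 6], [4, 7], [9]].
Step i=6: Q has 6 at row 1, column 3; remove that cell from P, ejecting 6. So w(6) = 6. P is now [[3, 5], [4, 7], [9]].
Step i=5: Q has 5 at row 2, column 2; remove 7 from row 2 of P and reverse-bump: 7 enters row 1 and ejects 5. So w(5) = 5. P is now [[3, 7], [4], [9]].
Step i=4: Q has 4 at row 3, column 1; remove 9 from row 3 of P and reverse-bump: 9 enters row 2 and ejects 4; 4 enters row 1 and ejects 3. So w(4) = 3. P is now [[4, 7], [9]].
Step i=3: Q has 3 at row 1, column 2; remove that cell from P, ejecting 7. So w(3) = 7. P is now [[4], [9]].
Step i=2: Q has 2 at row 2, column 1; remove 9 from row 2 of P and reverse-bump: 9 enters row 1 and ejects 4. So w(2) = 4. P is now [[9]].
Step i=1: Q has 1 at row 1, column 1; remove that cell from P, ejecting 9. So w(1) = 9. P is now [].

So w = 9 4 7 3 5 6 1 8 2.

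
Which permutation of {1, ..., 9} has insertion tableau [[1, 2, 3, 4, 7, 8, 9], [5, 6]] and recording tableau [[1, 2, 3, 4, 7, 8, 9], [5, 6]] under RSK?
1 2 5 6 3 4 7 8 9

Reverse the RSK construction: for i from n down to 1, find the cell of Q containing i, remove the entry at that cell from P, and reverse-bump it up through P; the value ejected from row 1 is w(i).

Step i=9: Q has 9 at row 1, column 7; remove that cell from P, ejecting 9. So w(9) = 9. P is now [[1, 2, 3, 4, 7, 8], [5, 6]].
Step i=8: Q has 8 at row 1, column 6; remove that cell from P, ejecting 8. So w(8) = 8. P is now [[1, 2, 3, 4, 7], [5, 6]].
Step i=7: Q has 7 at row 1, column 5; remove that cell from P, ejecting 7. So w(7) = 7. P is now [[1, 2, 3, 4], [5, 6]].
Step i=6: Q has 6 at row 2, column 2; remove 6 from row 2 of P and reverse-bump: 6 enters row 1 and ejects 4. So w(6) = 4. P is now [[1, 2, 3, 6], [5]].
Step i=5: Q has 5 at row 2, column 1; remove 5 from row 2 of P and reverse-bump: 5 enters row 1 and ejects 3. So w(5) = 3. P is now [[1, 2, 5, 6]].
Step i=4: Q has 4 at row 1, column 4; remove that cell from P, ejecting 6. So w(4) = 6. P is now [[1, 2, 5]].
Step i=3: Q has 3 at row 1, column 3; remove that cell from P, ejecting 5. So w(3) = 5. P is now [[1, 2]].
Step i=2: Q has 2 at row 1, column 2; remove that cell from P, ejecting 2. So w(2) = 2. P is now [[1]].
Step i=1: Q has 1 at row 1, column 1; remove that cell from P, ejecting 1. So w(1) = 1. P is now [].

So w = 1 2 5 6 3 4 7 8 9.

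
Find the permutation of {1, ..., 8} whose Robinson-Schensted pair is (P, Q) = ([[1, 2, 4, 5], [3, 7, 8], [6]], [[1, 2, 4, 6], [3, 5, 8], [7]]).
1 6 3 7 4 8 2 5

Reverse the RSK construction: for i from n down to 1, find the cell of Q containing i, remove the entry at that cell from P, and reverse-bump it up through P; the value ejected from row 1 is w(i).

Step i=8: Q has 8 at row 2, column 3; remove 8 from row 2 of P and reverse-bump: 8 enters row 1 and ejects 5. So w(8) = 5. P is now [[1, 2, 4, 8], [3, 7], [6]].
Step i=7: Q has 7 at row 3, column 1; remove 6 from row 3 of P and reverse-bump: 6 enters row 2 and ejects 3; 3 enters row 1 and ejects 2. So w(7) = 2. P is now [[1, 3, 4, 8], [6, 7]].
Step i=6: Q has 6 at row 1, column 4; remove that cell from P, ejecting 8. So w(6) = 8. P is now [[1, 3, 4], [6, 7]].
Step i=5: Q has 5 at row 2, column 2; remove 7 from row 2 of P and reverse-bump: 7 enters row 1 and ejects 4. So w(5) = 4. P is now [[1, 3, 7], [6]].
Step i=4: Q has 4 at row 1, column 3; remove that cell from P, ejecting 7. So w(4) = 7. P is now [[1, 3], [6]].
Step i=3: Q has 3 at row 2, column 1; remove 6 from row 2 of P and reverse-bump: 6 enters row 1 and ejects 3. So w(3) = 3. P is now [[1, 6]].
Step i=2: Q has 2 at row 1, column 2; remove that cell from P, ejecting 6. So w(2) = 6. P is now [[1]].
Step i=1: Q has 1 at row 1, column 1; remove that cell from P, ejecting 1. So w(1) = 1. P is now [].

So w = 1 6 3 7 4 8 2 5.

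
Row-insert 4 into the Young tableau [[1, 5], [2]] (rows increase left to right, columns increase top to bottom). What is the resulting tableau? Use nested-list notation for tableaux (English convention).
[[1, 4], [2, 5]]

In row 1, 4 replaces 5 (the leftmost entry greater than 4); 5 is bumped to row 2. 5 is appended to row 2. The new tableau is [[1, 4], [2, 5]].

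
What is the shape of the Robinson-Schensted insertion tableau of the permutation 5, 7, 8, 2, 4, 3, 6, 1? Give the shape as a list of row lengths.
Row-insert each entry into an empty tableau.

After inserting 5: P = [[5]].
After inserting 7: P = [[5, 7]].
After inserting 8: P = [[5, 7, 8]].
After inserting 2: P = [[2, 7, 8], [5]].
After inserting 4: P = [[2, 4, 8], [5, 7]].
After inserting 3: P = [[2, 3, 8], [4, 7], [5]].
After inserting 6: P = [[2, 3, 6], [4, 7, 8], [5]].
After inserting 1: P = [[1, 3, 6], [2, 7, 8], [4], [5]].

The final insertion tableau P = [[1, 3, 6], [2, 7, 8], [4], [5]] has shape [3, 3, 1, 1].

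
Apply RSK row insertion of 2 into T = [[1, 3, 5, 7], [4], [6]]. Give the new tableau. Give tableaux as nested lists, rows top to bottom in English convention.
[[1, 2, 5, 7], [3], [4], [6]]

In row 1, 2 replaces 3 (the leftmost entry greater than 2); 3 is bumped to row 2. In row 2, 3 replaces 4 (the leftmost entry greater than 3); 4 is bumped to row 3. In row 3, 4 replaces 6 (the leftmost entry greater than 4); 6 is bumped to row 4. 6 starts a new row 4. The new tableau is [[1, 2, 5, 7], [3], [4], [6]].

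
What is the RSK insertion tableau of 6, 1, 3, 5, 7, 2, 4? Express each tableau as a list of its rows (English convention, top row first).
Insert 6: appended to row 1. P = [[6]].
Insert 1: 1 bumps 6 from row 1; 6 starts row 2. P = [[1], [6]].
Insert 3: appended to row 1. P = [[1, 3], [6]].
Insert 5: appended to row 1. P = [[1, 3, 5], [6]].
Insert 7: appended to row 1. P = [[1, 3, 5, 7], [6]].
Insert 2: 2 bumps 3 from row 1; 3 bumps 6 from row 2; 6 starts row 3. P = [[1, 2, 5, 7], [3], [6]].
Insert 4: 4 bumps 5 from row 1; 5 appends to row 2. P = [[1, 2, 4, 7], [3, 5], [6]].

So P = [[1, 2, 4, 7], [3, 5], [6]].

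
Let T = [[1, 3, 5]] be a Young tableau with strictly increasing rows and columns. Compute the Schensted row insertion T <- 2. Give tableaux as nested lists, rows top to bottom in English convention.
In row 1, 2 replaces 3 (the leftmost entry greater than 2); 3 is bumped to row 2. 3 starts a new row 2. The new tableau is [[1, 2, 5], [3]].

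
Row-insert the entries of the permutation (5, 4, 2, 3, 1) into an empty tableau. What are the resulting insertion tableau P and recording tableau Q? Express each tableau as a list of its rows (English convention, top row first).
P = [[1, 3], [2], [4], [5]], Q = [[1, 4], [2], [3], [5]]

Insert each entry of the permutation into P by Schensted row insertion, recording in Q the position of each new cell.

Insert 5: appended to row 1. P = [[5]].
Insert 4: 4 bumps 5 from row 1; 5 starts row 2. P = [[4], [5]].
Insert 2: 2 bumps 4 from row 1; 4 bumps 5 from row 2; 5 starts row 3. P = [[2], [4], [5]].
Insert 3: appended to row 1. P = [[2, 3], [4], [5]].
Insert 1: 1 bumps 2 from row 1; 2 bumps 4 from row 2; 4 bumps 5 from row 3; 5 starts row 4. P = [[1, 3], [2], [4], [5]].

So P = [[1, 3], [2], [4], [5]], Q = [[1, 4], [2], [3], [5]].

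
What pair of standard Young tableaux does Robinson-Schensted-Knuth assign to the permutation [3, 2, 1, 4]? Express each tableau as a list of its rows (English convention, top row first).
P = [[1, 4], [2], [3]], Q = [[1, 4], [2], [3]]

Insert each entry of the permutation into P by Schensted row insertion, recording in Q the position of each new cell.

Insert 3: appended to row 1. P = [[3]].
Insert 2: 2 bumps 3 from row 1; 3 starts row 2. P = [[2], [3]].
Insert 1: 1 bumps 2 from row 1; 2 bumps 3 from row 2; 3 starts row 3. P = [[1], [2], [3]].
Insert 4: appended to row 1. P = [[1, 4], [2], [3]].

So P = [[1, 4], [2], [3]], Q = [[1, 4], [2], [3]].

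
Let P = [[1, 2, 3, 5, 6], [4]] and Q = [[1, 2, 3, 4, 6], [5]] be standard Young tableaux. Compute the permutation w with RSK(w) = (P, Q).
Reverse the RSK construction: for i from n down to 1, find the cell of Q containing i, remove the entry at that cell from P, and reverse-bump it up through P; the value ejected from row 1 is w(i).

Step i=6: Q has 6 at row 1, column 5; remove that cell from P, ejecting 6. So w(6) = 6. P is now [[1, 2, 3, 5], [4]].
Step i=5: Q has 5 at row 2, column 1; remove 4 from row 2 of P and reverse-bump: 4 enters row 1 and ejects 3. So w(5) = 3. P is now [[1, 2, 4, 5]].
Step i=4: Q has 4 at row 1, column 4; remove that cell from P, ejecting 5. So w(4) = 5. P is now [[1, 2, 4]].
Step i=3: Q has 3 at row 1, column 3; remove that cell from P, ejecting 4. So w(3) = 4. P is now [[1, 2]].
Step i=2: Q has 2 at row 1, column 2; remove that cell from P, ejecting 2. So w(2) = 2. P is now [[1]].
Step i=1: Q has 1 at row 1, column 1; remove that cell from P, ejecting 1. So w(1) = 1. P is now [].

So w = 1 2 4 5 3 6.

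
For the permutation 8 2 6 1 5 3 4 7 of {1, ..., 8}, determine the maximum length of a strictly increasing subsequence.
4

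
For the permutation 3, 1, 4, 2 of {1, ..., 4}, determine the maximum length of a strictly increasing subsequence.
2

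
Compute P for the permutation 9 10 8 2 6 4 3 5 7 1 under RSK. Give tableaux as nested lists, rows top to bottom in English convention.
After inserting 9: P = [[9]].
After inserting 10: P = [[9, 10]].
After inserting 8: P = [[8, 10], [9]].
After inserting 2: P = [[2, 10], [8], [9]].
After inserting 6: P = [[2, 6], [8, 10], [9]].
After inserting 4: P = [[2, 4], [6, 10], [8], [9]].
After inserting 3: P = [[2, 3], [4, 10], [6], [8], [9]].
After inserting 5: P = [[2, 3, 5], [4, 10], [6], [8], [9]].
After inserting 7: P = [[2, 3, 5, 7], [4, 10], [6], [8], [9]].
After inserting 1: P = [[1, 3, 5, 7], [2, 10], [4], [6], [8], [9]].

So P = [[1, 3, 5, 7], [2, 10], [4], [6], [8], [9]].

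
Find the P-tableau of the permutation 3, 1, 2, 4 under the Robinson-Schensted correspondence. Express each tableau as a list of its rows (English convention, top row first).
P = [[1, 2, 4], [3]]

Insert 3: appended to row 1. P = [[3]].
Insert 1: 1 bumps 3 from row 1; 3 starts row 2. P = [[1], [3]].
Insert 2: appended to row 1. P = [[1, 2], [3]].
Insert 4: appended to row 1. P = [[1, 2, 4], [3]].

So P = [[1, 2, 4], [3]].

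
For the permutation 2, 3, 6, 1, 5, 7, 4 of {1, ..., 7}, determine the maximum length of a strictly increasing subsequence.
4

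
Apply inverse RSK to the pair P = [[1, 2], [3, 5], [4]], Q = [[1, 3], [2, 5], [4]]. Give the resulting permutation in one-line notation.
Reverse the RSK construction: for i from n down to 1, find the cell of Q containing i, remove the entry at that cell from P, and reverse-bump it up through P; the value ejected from row 1 is w(i).

Step i=5: Q has 5 at row 2, column 2; remove 5 from row 2 of P and reverse-bump: 5 enters row 1 and ejects 2. So w(5) = 2. P is now [[1, 5], [3], [4]].
Step i=4: Q has 4 at row 3, column 1; remove 4 from row 3 of P and reverse-bump: 4 enters row 2 and ejects 3; 3 enters row 1 and ejects 1. So w(4) = 1. P is now [[3, 5], [4]].
Step i=3: Q has 3 at row 1, column 2; remove that cell from P, ejecting 5. So w(3) = 5. P is now [[3], [4]].
Step i=2: Q has 2 at row 2, column 1; remove 4 from row 2 of P and reverse-bump: 4 enters row 1 and ejects 3. So w(2) = 3. P is now [[4]].
Step i=1: Q has 1 at row 1, column 1; remove that cell from P, ejecting 4. So w(1) = 4. P is now [].

So w = 4 3 5 1 2.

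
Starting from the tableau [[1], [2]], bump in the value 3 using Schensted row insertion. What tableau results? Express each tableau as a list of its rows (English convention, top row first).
3 is larger than every entry of row 1, so it is appended to row 1. The new tableau is [[1, 3], [2]].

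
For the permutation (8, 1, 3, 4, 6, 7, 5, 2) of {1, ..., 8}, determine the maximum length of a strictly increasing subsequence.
5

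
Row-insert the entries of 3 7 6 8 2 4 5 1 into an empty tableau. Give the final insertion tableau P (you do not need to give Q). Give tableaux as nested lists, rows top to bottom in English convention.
P = [[1, 4, 5], [2, 6, 8], [3], [7]]

After inserting 3: P = [[3]].
After inserting 7: P = [[3, 7]].
After inserting 6: P = [[3, 6], [7]].
After inserting 8: P = [[3, 6, 8], [7]].
After inserting 2: P = [[2, 6, 8], [3], [7]].
After inserting 4: P = [[2, 4, 8], [3, 6], [7]].
After inserting 5: P = [[2, 4, 5], [3, 6, 8], [7]].
After inserting 1: P = [[1, 4, 5], [2, 6, 8], [3], [7]].

So P = [[1, 4, 5], [2, 6, 8], [3], [7]].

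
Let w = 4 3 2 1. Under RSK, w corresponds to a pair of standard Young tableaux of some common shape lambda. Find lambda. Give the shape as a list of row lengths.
Row-insert each entry into an empty tableau.

After inserting 4: P = [[4]].
After inserting 3: P = [[3], [4]].
After inserting 2: P = [[2], [3], [4]].
After inserting 1: P = [[1], [2], [3], [4]].

The final insertion tableau P = [[1], [2], [3], [4]] has shape [1, 1, 1, 1].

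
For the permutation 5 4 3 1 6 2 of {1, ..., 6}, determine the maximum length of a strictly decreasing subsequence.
4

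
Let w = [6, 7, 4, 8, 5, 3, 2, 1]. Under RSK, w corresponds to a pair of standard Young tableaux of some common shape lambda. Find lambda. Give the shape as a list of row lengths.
[3, 2, 1, 1, 1]

Row-insert each entry into an empty tableau.

After inserting 6: P = [[6]].
After inserting 7: P = [[6, 7]].
After inserting 4: P = [[4, 7], [6]].
After inserting 8: P = [[4, 7, 8], [6]].
After inserting 5: P = [[4, 5, 8], [6, 7]].
After inserting 3: P = [[3, 5, 8], [4, 7], [6]].
After inserting 2: P = [[2, 5, 8], [3, 7], [4], [6]].
After inserting 1: P = [[1, 5, 8], [2, 7], [3], [4], [6]].

The final insertion tableau P = [[1, 5, 8], [2, 7], [3], [4], [6]] has shape [3, 2, 1, 1, 1].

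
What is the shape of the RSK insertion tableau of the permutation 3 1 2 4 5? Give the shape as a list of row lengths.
[4, 1]

RSK row insertion gives P = [[1, 2, 4, 5], [3]], which has shape [4, 1].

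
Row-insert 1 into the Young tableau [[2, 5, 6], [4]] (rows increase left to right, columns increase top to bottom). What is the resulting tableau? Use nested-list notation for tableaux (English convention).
[[1, 5, 6], [2], [4]]

In row 1, 1 replaces 2 (the leftmost entry greater than 1); 2 is bumped to row 2. In row 2, 2 replaces 4 (the leftmost entry greater than 2); 4 is bumped to row 3. 4 starts a new row 3. The new tableau is [[1, 5, 6], [2], [4]].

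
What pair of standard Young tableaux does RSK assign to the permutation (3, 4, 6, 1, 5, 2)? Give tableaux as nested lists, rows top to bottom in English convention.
Insert each entry of the permutation into P by Schensted row insertion, recording in Q the position of each new cell.

Insert 3: appended to row 1. P = [[3]].
Insert 4: appended to row 1. P = [[3, 4]].
Insert 6: appended to row 1. P = [[3, 4, 6]].
Insert 1: 1 bumps 3 from row 1; 3 starts row 2. P = [[1, 4, 6], [3]].
Insert 5: 5 bumps 6 from row 1; 6 appends to row 2. P = [[1, 4, 5], [3, 6]].
Insert 2: 2 bumps 4 from row 1; 4 bumps 6 from row 2; 6 starts row 3. P = [[1, 2, 5], [3, 4], [6]].

So P = [[1, 2, 5], [3, 4], [6]], Q = [[1, 2, 3], [4, 5], [6]].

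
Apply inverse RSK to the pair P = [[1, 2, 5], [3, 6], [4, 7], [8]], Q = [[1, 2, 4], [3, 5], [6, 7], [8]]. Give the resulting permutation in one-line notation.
Reverse the RSK construction: for i from n down to 1, find the cell of Q containing i, remove the entry at that cell from P, and reverse-bump it up through P; the value ejected from row 1 is w(i).

Step i=8: Q has 8 at row 4, column 1; remove 8 from row 4 of P and reverse-bump: 8 enters row 3 and ejects 7; 7 enters row 2 and ejects 6; 6 enters row 1 and ejects 5. So w(8) = 5. P is now [[1, 2, 6], [3, 7], [4, 8]].
Step i=7: Q has 7 at row 3, column 2; remove 8 from row 3 of P and reverse-bump: 8 enters row 2 and ejects 7; 7 enters row 1 and ejects 6. So w(7) = 6. P is now [[1, 2, 7], [3, 8], [4]].
Step i=6: Q has 6 at row 3, column 1; remove 4 from row 3 of P and reverse-bump: 4 enters row 2 and ejects 3; 3 enters row 1 and ejects 2. So w(6) = 2. P is now [[1, 3, 7], [4, 8]].
Step i=5: Q has 5 at row 2, column 2; remove 8 from row 2 of P and reverse-bump: 8 enters row 1 and ejects 7. So w(5) = 7. P is now [[1, 3, 8], [4]].
Step i=4: Q has 4 at row 1, column 3; remove that cell from P, ejecting 8. So w(4) = 8. P is now [[1, 3], [4]].
Step i=3: Q has 3 at row 2, column 1; remove 4 from row 2 of P and reverse-bump: 4 enters row 1 and ejects 3. So w(3) = 3. P is now [[1, 4]].
Step i=2: Q has 2 at row 1, column 2; remove that cell from P, ejecting 4. So w(2) = 4. P is now [[1]].
Step i=1: Q has 1 at row 1, column 1; remove that cell from P, ejecting 1. So w(1) = 1. P is now [].

So w = 1 4 3 8 7 2 6 5.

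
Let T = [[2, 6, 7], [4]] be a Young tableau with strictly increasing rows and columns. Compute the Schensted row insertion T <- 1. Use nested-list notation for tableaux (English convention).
[[1, 6, 7], [2], [4]]

In row 1, 1 replaces 2 (the leftmost entry greater than 1); 2 is bumped to row 2. In row 2, 2 replaces 4 (the leftmost entry greater than 2); 4 is bumped to row 3. 4 starts a new row 3. The new tableau is [[1, 6, 7], [2], [4]].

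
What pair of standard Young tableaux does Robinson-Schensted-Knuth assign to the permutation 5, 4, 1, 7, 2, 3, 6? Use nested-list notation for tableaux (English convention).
P = [[1, 2, 3, 6], [4, 7], [5]], Q = [[1, 4, 6, 7], [2, 5], [3]]

Insert each entry of the permutation into P by Schensted row insertion, recording in Q the position of each new cell.

Insert 5: appended to row 1. P = [[5]].
Insert 4: 4 bumps 5 from row 1; 5 starts row 2. P = [[4], [5]].
Insert 1: 1 bumps 4 from row 1; 4 bumps 5 from row 2; 5 starts row 3. P = [[1], [4], [5]].
Insert 7: appended to row 1. P = [[1, 7], [4], [5]].
Insert 2: 2 bumps 7 from row 1; 7 appends to row 2. P = [[1, 2], [4, 7], [5]].
Insert 3: appended to row 1. P = [[1, 2, 3], [4, 7], [5]].
Insert 6: appended to row 1. P = [[1, 2, 3, 6], [4, 7], [5]].

So P = [[1, 2, 3, 6], [4, 7], [5]], Q = [[1, 4, 6, 7], [2, 5], [3]].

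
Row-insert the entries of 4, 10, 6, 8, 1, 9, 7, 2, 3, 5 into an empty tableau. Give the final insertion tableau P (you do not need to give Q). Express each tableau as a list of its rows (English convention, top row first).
After inserting 4: P = [[4]].
After inserting 10: P = [[4, 10]].
After inserting 6: P = [[4, 6], [10]].
After inserting 8: P = [[4, 6, 8], [10]].
After inserting 1: P = [[1, 6, 8], [4], [10]].
After inserting 9: P = [[1, 6, 8, 9], [4], [10]].
After inserting 7: P = [[1, 6, 7, 9], [4, 8], [10]].
After inserting 2: P = [[1, 2, 7, 9], [4, 6], [8], [10]].
After inserting 3: P = [[1, 2, 3, 9], [4, 6, 7], [8], [10]].
After inserting 5: P = [[1, 2, 3, 5], [4, 6, 7, 9], [8], [10]].

So P = [[1, 2, 3, 5], [4, 6, 7, 9], [8], [10]].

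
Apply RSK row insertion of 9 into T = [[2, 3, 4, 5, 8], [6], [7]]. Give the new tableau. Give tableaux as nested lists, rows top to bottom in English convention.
9 is larger than every entry of row 1, so it is appended to row 1. The new tableau is [[2, 3, 4, 5, 8, 9], [6], [7]].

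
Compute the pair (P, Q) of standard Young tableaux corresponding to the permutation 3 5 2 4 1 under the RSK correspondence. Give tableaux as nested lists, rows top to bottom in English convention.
Insert each entry of the permutation into P by Schensted row insertion, recording in Q the position of each new cell.

Insert 3: appended to row 1. P = [[3]].
Insert 5: appended to row 1. P = [[3, 5]].
Insert 2: 2 bumps 3 from row 1; 3 starts row 2. P = [[2, 5], [3]].
Insert 4: 4 bumps 5 from row 1; 5 appends to row 2. P = [[2, 4], [3, 5]].
Insert 1: 1 bumps 2 from row 1; 2 bumps 3 from row 2; 3 starts row 3. P = [[1, 4], [2, 5], [3]].

So P = [[1, 4], [2, 5], [3]], Q = [[1, 2], [3, 4], [5]].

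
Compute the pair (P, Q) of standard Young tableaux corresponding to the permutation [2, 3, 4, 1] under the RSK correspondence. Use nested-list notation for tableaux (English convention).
P = [[1, 3, 4], [2]], Q = [[1, 2, 3], [4]]

Insert each entry of the permutation into P by Schensted row insertion, recording in Q the position of each new cell.

Insert 2: appended to row 1. P = [[2]], Q = [[1]].
Insert 3: appended to row 1. P = [[2, 3]], Q = [[1, 2]].
Insert 4: appended to row 1. P = [[2, 3, 4]], Q = [[1, 2, 3]].
Insert 1: 1 bumps 2 from row 1; 2 starts row 2. P = [[1, 3, 4], [2]], Q = [[1, 2, 3], [4]].

So P = [[1, 3, 4], [2]], Q = [[1, 2, 3], [4]].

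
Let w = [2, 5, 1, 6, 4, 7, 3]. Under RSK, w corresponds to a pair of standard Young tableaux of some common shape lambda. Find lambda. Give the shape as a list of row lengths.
Row-insert each entry into an empty tableau.

After inserting 2: P = [[2]].
After inserting 5: P = [[2, 5]].
After inserting 1: P = [[1, 5], [2]].
After inserting 6: P = [[1, 5, 6], [2]].
After inserting 4: P = [[1, 4, 6], [2, 5]].
After inserting 7: P = [[1, 4, 6, 7], [2, 5]].
After inserting 3: P = [[1, 3, 6, 7], [2, 4], [5]].

The final insertion tableau P = [[1, 3, 6, 7], [2, 4], [5]] has shape [4, 2, 1].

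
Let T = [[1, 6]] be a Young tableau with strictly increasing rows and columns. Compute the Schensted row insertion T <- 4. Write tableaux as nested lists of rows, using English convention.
[[1, 4], [6]]

In row 1, 4 replaces 6 (the leftmost entry greater than 4); 6 is bumped to row 2. 6 starts a new row 2. The new tableau is [[1, 4], [6]].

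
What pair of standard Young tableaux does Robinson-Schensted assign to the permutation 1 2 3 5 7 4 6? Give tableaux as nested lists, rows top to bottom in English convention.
P = [[1, 2, 3, 4, 6], [5, 7]], Q = [[1, 2, 3, 4, 5], [6, 7]]

Insert each entry of the permutation into P by Schensted row insertion, recording in Q the position of each new cell.

Insert 1: appended to row 1. P = [[1]].
Insert 2: appended to row 1. P = [[1, 2]].
Insert 3: appended to row 1. P = [[1, 2, 3]].
Insert 5: appended to row 1. P = [[1, 2, 3, 5]].
Insert 7: appended to row 1. P = [[1, 2, 3, 5, 7]].
Insert 4: 4 bumps 5 from row 1; 5 starts row 2. P = [[1, 2, 3, 4, 7], [5]].
Insert 6: 6 bumps 7 from row 1; 7 appends to row 2. P = [[1, 2, 3, 4, 6], [5, 7]].

So P = [[1, 2, 3, 4, 6], [5, 7]], Q = [[1, 2, 3, 4, 5], [6, 7]].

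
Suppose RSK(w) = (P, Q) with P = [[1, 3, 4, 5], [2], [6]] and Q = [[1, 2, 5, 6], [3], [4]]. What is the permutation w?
Reverse the RSK construction: for i from n down to 1, find the cell of Q containing i, remove the entry at that cell from P, and reverse-bump it up through P; the value ejected from row 1 is w(i).

Step i=6: Q has 6 at row 1, column 4; remove that cell from P, ejecting 5. So w(6) = 5. P is now [[1, 3, 4], [2], [6]].
Step i=5: Q has 5 at row 1, column 3; remove that cell from P, ejecting 4. So w(5) = 4. P is now [[1, 3], [2], [6]].
Step i=4: Q has 4 at row 3, column 1; remove 6 from row 3 of P and reverse-bump: 6 enters row 2 and ejects 2; 2 enters row 1 and ejects 1. So w(4) = 1. P is now [[2, 3], [6]].
Step i=3: Q has 3 at row 2, column 1; remove 6 from row 2 of P and reverse-bump: 6 enters row 1 and ejects 3. So w(3) = 3. P is now [[2, 6]].
Step i=2: Q has 2 at row 1, column 2; remove that cell from P, ejecting 6. So w(2) = 6. P is now [[2]].
Step i=1: Q has 1 at row 1, column 1; remove that cell from P, ejecting 2. So w(1) = 2. P is now [].

So w = 2 6 3 1 4 5.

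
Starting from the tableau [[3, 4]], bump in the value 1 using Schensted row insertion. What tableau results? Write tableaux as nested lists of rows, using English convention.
[[1, 4], [3]]

In row 1, 1 replaces 3 (the leftmost entry greater than 1); 3 is bumped to row 2. 3 starts a new row 2. The new tableau is [[1, 4], [3]].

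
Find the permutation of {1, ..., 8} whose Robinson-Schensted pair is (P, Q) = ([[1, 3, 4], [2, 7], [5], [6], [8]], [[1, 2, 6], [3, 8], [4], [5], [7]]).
2 8 6 5 3 7 1 4

Reverse RSK: for i = n, n-1, ..., 1, locate i in Q, remove the corresponding corner cell from P, and reverse-bump its entry up through P; the value ejected from row 1 is w(i).

So w = 2 8 6 5 3 7 1 4.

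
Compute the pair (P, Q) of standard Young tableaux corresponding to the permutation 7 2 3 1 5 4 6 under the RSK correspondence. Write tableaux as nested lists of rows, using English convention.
P = [[1, 3, 4, 6], [2, 5], [7]], Q = [[1, 3, 5, 7], [2, 6], [4]]

Insert each entry of the permutation into P by Schensted row insertion, recording in Q the position of each new cell.

Insert 7: appended to row 1. P = [[7]].
Insert 2: 2 bumps 7 from row 1; 7 starts row 2. P = [[2], [7]].
Insert 3: appended to row 1. P = [[2, 3], [7]].
Insert 1: 1 bumps 2 from row 1; 2 bumps 7 from row 2; 7 starts row 3. P = [[1, 3], [2], [7]].
Insert 5: appended to row 1. P = [[1, 3, 5], [2], [7]].
Insert 4: 4 bumps 5 from row 1; 5 appends to row 2. P = [[1, 3, 4], [2, 5], [7]].
Insert 6: appended to row 1. P = [[1, 3, 4, 6], [2, 5], [7]].

So P = [[1, 3, 4, 6], [2, 5], [7]], Q = [[1, 3, 5, 7], [2, 6], [4]].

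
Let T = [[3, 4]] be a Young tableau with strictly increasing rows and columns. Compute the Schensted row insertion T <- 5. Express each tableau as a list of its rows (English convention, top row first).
5 is larger than every entry of row 1, so it is appended to row 1. The new tableau is [[3, 4, 5]].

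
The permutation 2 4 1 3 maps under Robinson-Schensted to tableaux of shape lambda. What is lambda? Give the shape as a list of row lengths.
Row-insert each entry into an empty tableau.

After inserting 2: P = [[2]].
After inserting 4: P = [[2, 4]].
After inserting 1: P = [[1, 4], [2]].
After inserting 3: P = [[1, 3], [2, 4]].

The final insertion tableau P = [[1, 3], [2, 4]] has shape [2, 2].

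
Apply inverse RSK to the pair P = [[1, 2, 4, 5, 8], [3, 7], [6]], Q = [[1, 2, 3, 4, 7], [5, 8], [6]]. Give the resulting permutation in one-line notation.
1 3 6 7 4 2 8 5

Reverse the RSK construction: for i from n down to 1, find the cell of Q containing i, remove the entry at that cell from P, and reverse-bump it up through P; the value ejected from row 1 is w(i).

Step i=8: Q has 8 at row 2, column 2; remove 7 from row 2 of P and reverse-bump: 7 enters row 1 and ejects 5. So w(8) = 5. P is now [[1, 2, 4, 7, 8], [3], [6]].
Step i=7: Q has 7 at row 1, column 5; remove that cell from P, ejecting 8. So w(7) = 8. P is now [[1, 2, 4, 7], [3], [6]].
Step i=6: Q has 6 at row 3, column 1; remove 6 from row 3 of P and reverse-bump: 6 enters row 2 and ejects 3; 3 enters row 1 and ejects 2. So w(6) = 2. P is now [[1, 3, 4, 7], [6]].
Step i=5: Q has 5 at row 2, column 1; remove 6 from row 2 of P and reverse-bump: 6 enters row 1 and ejects 4. So w(5) = 4. P is now [[1, 3, 6, 7]].
Step i=4: Q has 4 at row 1, column 4; remove that cell from P, ejecting 7. So w(4) = 7. P is now [[1, 3, 6]].
Step i=3: Q has 3 at row 1, column 3; remove that cell from P, ejecting 6. So w(3) = 6. P is now [[1, 3]].
Step i=2: Q has 2 at row 1, column 2; remove that cell from P, ejecting 3. So w(2) = 3. P is now [[1]].
Step i=1: Q has 1 at row 1, column 1; remove that cell from P, ejecting 1. So w(1) = 1. P is now [].

So w = 1 3 6 7 4 2 8 5.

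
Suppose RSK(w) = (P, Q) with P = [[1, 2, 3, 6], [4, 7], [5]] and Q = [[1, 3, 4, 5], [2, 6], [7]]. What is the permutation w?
Reverse the RSK construction: for i from n down to 1, find the cell of Q containing i, remove the entry at that cell from P, and reverse-bump it up through P; the value ejected from row 1 is w(i).

Step i=7: Q has 7 at row 3, column 1; remove 5 from row 3 of P and reverse-bump: 5 enters row 2 and ejects 4; 4 enters row 1 and ejects 3. So w(7) = 3. P is now [[1, 2, 4, 6], [5, 7]].
Step i=6: Q has 6 at row 2, column 2; remove 7 from row 2 of P and reverse-bump: 7 enters row 1 and ejects 6. So w(6) = 6. P is now [[1, 2, 4, 7], [5]].
Step i=5: Q has 5 at row 1, column 4; remove that cell from P, ejecting 7. So w(5) = 7. P is now [[1, 2, 4], [5]].
Step i=4: Q has 4 at row 1, column 3; remove that cell from P, ejecting 4. So w(4) = 4. P is now [[1, 2], [5]].
Step i=3: Q has 3 at row 1, column 2; remove that cell from P, ejecting 2. So w(3) = 2. P is now [[1], [5]].
Step i=2: Q has 2 at row 2, column 1; remove 5 from row 2 of P and reverse-bump: 5 enters row 1 and ejects 1. So w(2) = 1. P is now [[5]].
Step i=1: Q has 1 at row 1, column 1; remove that cell from P, ejecting 5. So w(1) = 5. P is now [].

So w = 5 1 2 4 7 6 3.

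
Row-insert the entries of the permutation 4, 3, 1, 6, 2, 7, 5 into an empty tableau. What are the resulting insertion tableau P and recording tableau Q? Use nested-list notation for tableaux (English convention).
P = [[1, 2, 5], [3, 6, 7], [4]], Q = [[1, 4, 6], [2, 5, 7], [3]]

Insert each entry of the permutation into P by Schensted row insertion, recording in Q the position of each new cell.

Insert 4: appended to row 1. P = [[4]].
Insert 3: 3 bumps 4 from row 1; 4 starts row 2. P = [[3], [4]].
Insert 1: 1 bumps 3 from row 1; 3 bumps 4 from row 2; 4 starts row 3. P = [[1], [3], [4]].
Insert 6: appended to row 1. P = [[1, 6], [3], [4]].
Insert 2: 2 bumps 6 from row 1; 6 appends to row 2. P = [[1, 2], [3, 6], [4]].
Insert 7: appended to row 1. P = [[1, 2, 7], [3, 6], [4]].
Insert 5: 5 bumps 7 from row 1; 7 appends to row 2. P = [[1, 2, 5], [3, 6, 7], [4]].

So P = [[1, 2, 5], [3, 6, 7], [4]], Q = [[1, 4, 6], [2, 5, 7], [3]].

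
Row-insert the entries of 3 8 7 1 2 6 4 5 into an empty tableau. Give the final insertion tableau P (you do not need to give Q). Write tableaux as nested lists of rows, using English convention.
P = [[1, 2, 4, 5], [3, 6], [7], [8]]

Insert 3: appended to row 1. P = [[3]].
Insert 8: appended to row 1. P = [[3, 8]].
Insert 7: 7 bumps 8 from row 1; 8 starts row 2. P = [[3, 7], [8]].
Insert 1: 1 bumps 3 from row 1; 3 bumps 8 from row 2; 8 starts row 3. P = [[1, 7], [3], [8]].
Insert 2: 2 bumps 7 from row 1; 7 appends to row 2. P = [[1, 2], [3, 7], [8]].
Insert 6: appended to row 1. P = [[1, 2, 6], [3, 7], [8]].
Insert 4: 4 bumps 6 from row 1; 6 bumps 7 from row 2; 7 bumps 8 from row 3; 8 starts row 4. P = [[1, 2, 4], [3, 6], [7], [8]].
Insert 5: appended to row 1. P = [[1, 2, 4, 5], [3, 6], [7], [8]].

So P = [[1, 2, 4, 5], [3, 6], [7], [8]].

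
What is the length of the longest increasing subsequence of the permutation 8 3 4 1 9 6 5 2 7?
4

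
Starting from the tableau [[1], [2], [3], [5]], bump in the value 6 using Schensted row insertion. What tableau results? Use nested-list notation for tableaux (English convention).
[[1, 6], [2], [3], [5]]

6 is larger than every entry of row 1, so it is appended to row 1. The new tableau is [[1, 6], [2], [3], [5]].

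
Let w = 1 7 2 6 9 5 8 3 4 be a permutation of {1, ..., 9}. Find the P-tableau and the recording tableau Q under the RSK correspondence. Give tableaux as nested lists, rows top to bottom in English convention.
Insert each entry of the permutation into P by Schensted row insertion, recording in Q the position of each new cell.

After inserting 1: P = [[1]].
After inserting 7: P = [[1, 7]].
After inserting 2: P = [[1, 2], [7]].
After inserting 6: P = [[1, 2, 6], [7]].
After inserting 9: P = [[1, 2, 6, 9], [7]].
After inserting 5: P = [[1, 2, 5, 9], [6], [7]].
After inserting 8: P = [[1, 2, 5, 8], [6, 9], [7]].
After inserting 3: P = [[1, 2, 3, 8], [5, 9], [6], [7]].
After inserting 4: P = [[1, 2, 3, 4], [5, 8], [6, 9], [7]].

So P = [[1, 2, 3, 4], [5, 8], [6, 9], [7]], Q = [[1, 2, 4, 5], [3, 7], [6, 9], [8]].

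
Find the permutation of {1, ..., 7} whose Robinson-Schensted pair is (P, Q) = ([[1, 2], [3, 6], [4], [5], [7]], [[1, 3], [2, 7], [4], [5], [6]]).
7 5 6 4 3 1 2

Reverse the RSK construction: for i from n down to 1, find the cell of Q containing i, remove the entry at that cell from P, and reverse-bump it up through P; the value ejected from row 1 is w(i).

Step i=7: Q has 7 at row 2, column 2; remove 6 from row 2 of P and reverse-bump: 6 enters row 1 and ejects 2. So w(7) = 2. P is now [[1, 6], [3], [4], [5], [7]].
Step i=6: Q has 6 at row 5, column 1; remove 7 from row 5 of P and reverse-bump: 7 enters row 4 and ejects 5; 5 enters row 3 and ejects 4; 4 enters row 2 and ejects 3; 3 enters row 1 and ejects 1. So w(6) = 1. P is now [[3, 6], [4], [5], [7]].
Step i=5: Q has 5 at row 4, column 1; remove 7 from row 4 of P and reverse-bump: 7 enters row 3 and ejects 5; 5 enters row 2 and ejects 4; 4 enters row 1 and ejects 3. So w(5) = 3. P is now [[4, 6], [5], [7]].
Step i=4: Q has 4 at row 3, column 1; remove 7 from row 3 of P and reverse-bump: 7 enters row 2 and ejects 5; 5 enters row 1 and ejects 4. So w(4) = 4. P is now [[5, 6], [7]].
Step i=3: Q has 3 at row 1, column 2; remove that cell from P, ejecting 6. So w(3) = 6. P is now [[5], [7]].
Step i=2: Q has 2 at row 2, column 1; remove 7 from row 2 of P and reverse-bump: 7 enters row 1 and ejects 5. So w(2) = 5. P is now [[7]].
Step i=1: Q has 1 at row 1, column 1; remove that cell from P, ejecting 7. So w(1) = 7. P is now [].

So w = 7 5 6 4 3 1 2.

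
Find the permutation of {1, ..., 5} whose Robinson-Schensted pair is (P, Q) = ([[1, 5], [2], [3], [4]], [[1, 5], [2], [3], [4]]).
Reverse the RSK construction: for i from n down to 1, find the cell of Q containing i, remove the entry at that cell from P, and reverse-bump it up through P; the value ejected from row 1 is w(i).

Step i=5: Q has 5 at row 1, column 2; remove that cell from P, ejecting 5. So w(5) = 5. P is now [[1], [2], [3], [4]].
Step i=4: Q has 4 at row 4, column 1; remove 4 from row 4 of P and reverse-bump: 4 enters row 3 and ejects 3; 3 enters row 2 and ejects 2; 2 enters row 1 and ejects 1. So w(4) = 1. P is now [[2], [3], [4]].
Step i=3: Q has 3 at row 3, column 1; remove 4 from row 3 of P and reverse-bump: 4 enters row 2 and ejects 3; 3 enters row 1 and ejects 2. So w(3) = 2. P is now [[3], [4]].
Step i=2: Q has 2 at row 2, column 1; remove 4 from row 2 of P and reverse-bump: 4 enters row 1 and ejects 3. So w(2) = 3. P is now [[4]].
Step i=1: Q has 1 at row 1, column 1; remove that cell from P, ejecting 4. So w(1) = 4. P is now [].

So w = 4 3 2 1 5.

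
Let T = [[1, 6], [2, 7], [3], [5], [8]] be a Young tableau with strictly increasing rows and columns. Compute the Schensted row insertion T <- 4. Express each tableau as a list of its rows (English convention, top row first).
[[1, 4], [2, 6], [3, 7], [5], [8]]

In row 1, 4 replaces 6 (the leftmost entry greater than 4); 6 is bumped to row 2. In row 2, 6 replaces 7 (the leftmost entry greater than 6); 7 is bumped to row 3. 7 is appended to row 3. The new tableau is [[1, 4], [2, 6], [3, 7], [5], [8]].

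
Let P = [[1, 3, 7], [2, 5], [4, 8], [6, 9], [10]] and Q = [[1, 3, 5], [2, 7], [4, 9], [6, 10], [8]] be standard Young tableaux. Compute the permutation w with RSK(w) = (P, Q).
Reverse the RSK construction: for i from n down to 1, find the cell of Q containing i, remove the entry at that cell from P, and reverse-bump it up through P; the value ejected from row 1 is w(i).

Step i=10: Q has 10 at row 4, column 2; remove 9 from row 4 of P and reverse-bump: 9 enters row 3 and ejects 8; 8 enters row 2 and ejects 5; 5 enters row 1 and ejects 3. So w(10) = 3. P is now [[1, 5, 7], [2, 8], [4, 9], [6], [10]].
Step i=9: Q has 9 at row 3, column 2; remove 9 from row 3 of P and reverse-bump: 9 enters row 2 and ejects 8; 8 enters row 1 and ejects 7. So w(9) = 7. P is now [[1, 5, 8], [2, 9], [4], [6], [10]].
Step i=8: Q has 8 at row 5, column 1; remove 10 from row 5 of P and reverse-bump: 10 enters row 4 and ejects 6; 6 enters row 3 and ejects 4; 4 enters row 2 and ejects 2; 2 enters row 1 and ejects 1. So w(8) = 1. P is now [[2, 5, 8], [4, 9], [6], [10]].
Step i=7: Q has 7 at row 2, column 2; remove 9 from row 2 of P and reverse-bump: 9 enters row 1 and ejects 8. So w(7) = 8. P is now [[2, 5, 9], [4], [6], [10]].
Step i=6: Q has 6 at row 4, column 1; remove 10 from row 4 of P and reverse-bump: 10 enters row 3 and ejects 6; 6 enters row 2 and ejects 4; 4 enters row 1 and ejects 2. So w(6) = 2. P is now [[4, 5, 9], [6], [10]].
Step i=5: Q has 5 at row 1, column 3; remove that cell from P, ejecting 9. So w(5) = 9. P is now [[4, 5], [6], [10]].
Step i=4: Q has 4 at row 3, column 1; remove 10 from row 3 of P and reverse-bump: 10 enters row 2 and ejects 6; 6 enters row 1 and ejects 5. So w(4) = 5. P is now [[4, 6], [10]].
Step i=3: Q has 3 at row 1, column 2; remove that cell from P, ejecting 6. So w(3) = 6. P is now [[4], [10]].
Step i=2: Q has 2 at row 2, column 1; remove 10 from row 2 of P and reverse-bump: 10 enters row 1 and ejects 4. So w(2) = 4. P is now [[10]].
Step i=1: Q has 1 at row 1, column 1; remove that cell from P, ejecting 10. So w(1) = 10. P is now [].

So w = 10 4 6 5 9 2 8 1 7 3.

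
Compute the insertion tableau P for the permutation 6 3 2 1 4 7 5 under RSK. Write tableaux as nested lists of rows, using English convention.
P = [[1, 4, 5], [2, 7], [3], [6]]

Insert 6: appended to row 1. P = [[6]].
Insert 3: 3 bumps 6 from row 1; 6 starts row 2. P = [[3], [6]].
Insert 2: 2 bumps 3 from row 1; 3 bumps 6 from row 2; 6 starts row 3. P = [[2], [3], [6]].
Insert 1: 1 bumps 2 from row 1; 2 bumps 3 from row 2; 3 bumps 6 from row 3; 6 starts row 4. P = [[1], [2], [3], [6]].
Insert 4: appended to row 1. P = [[1, 4], [2], [3], [6]].
Insert 7: appended to row 1. P = [[1, 4, 7], [2], [3], [6]].
Insert 5: 5 bumps 7 from row 1; 7 appends to row 2. P = [[1, 4, 5], [2, 7], [3], [6]].

So P = [[1, 4, 5], [2, 7], [3], [6]].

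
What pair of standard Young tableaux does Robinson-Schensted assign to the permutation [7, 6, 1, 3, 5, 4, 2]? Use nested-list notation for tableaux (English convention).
Insert each entry of the permutation into P by Schensted row insertion, recording in Q the position of each new cell.

Insert 7: appended to row 1. P = [[7]].
Insert 6: 6 bumps 7 from row 1; 7 starts row 2. P = [[6], [7]].
Insert 1: 1 bumps 6 from row 1; 6 bumps 7 from row 2; 7 starts row 3. P = [[1], [6], [7]].
Insert 3: appended to row 1. P = [[1, 3], [6], [7]].
Insert 5: appended to row 1. P = [[1, 3, 5], [6], [7]].
Insert 4: 4 bumps 5 from row 1; 5 bumps 6 from row 2; 6 bumps 7 from row 3; 7 starts row 4. P = [[1, 3, 4], [5], [6], [7]].
Insert 2: 2 bumps 3 from row 1; 3 bumps 5 from row 2; 5 bumps 6 from row 3; 6 bumps 7 from row 4; 7 starts row 5. P = [[1, 2, 4], [3], [5], [6], [7]].

So P = [[1, 2, 4], [3], [5], [6], [7]], Q = [[1, 4, 5], [2], [3], [6], [7]].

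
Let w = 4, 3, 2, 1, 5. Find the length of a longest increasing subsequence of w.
2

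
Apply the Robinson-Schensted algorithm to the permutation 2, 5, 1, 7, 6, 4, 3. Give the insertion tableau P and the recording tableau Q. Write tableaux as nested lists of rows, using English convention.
P = [[1, 3, 6], [2, 4], [5], [7]], Q = [[1, 2, 4], [3, 5], [6], [7]]

Insert each entry of the permutation into P by Schensted row insertion, recording in Q the position of each new cell.

After inserting 2: P = [[2]].
After inserting 5: P = [[2, 5]].
After inserting 1: P = [[1, 5], [2]].
After inserting 7: P = [[1, 5, 7], [2]].
After inserting 6: P = [[1, 5, 6], [2, 7]].
After inserting 4: P = [[1, 4, 6], [2, 5], [7]].
After inserting 3: P = [[1, 3, 6], [2, 4], [5], [7]].

So P = [[1, 3, 6], [2, 4], [5], [7]], Q = [[1, 2, 4], [3, 5], [6], [7]].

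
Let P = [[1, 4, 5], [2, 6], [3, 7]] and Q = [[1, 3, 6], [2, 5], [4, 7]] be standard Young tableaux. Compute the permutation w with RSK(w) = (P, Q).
3 2 7 1 4 6 5

Reverse the RSK construction: for i from n down to 1, find the cell of Q containing i, remove the entry at that cell from P, and reverse-bump it up through P; the value ejected from row 1 is w(i).

Step i=7: Q has 7 at row 3, column 2; remove 7 from row 3 of P and reverse-bump: 7 enters row 2 and ejects 6; 6 enters row 1 and ejects 5. So w(7) = 5. P is now [[1, 4, 6], [2, 7], [3]].
Step i=6: Q has 6 at row 1, column 3; remove that cell from P, ejecting 6. So w(6) = 6. P is now [[1, 4], [2, 7], [3]].
Step i=5: Q has 5 at row 2, column 2; remove 7 from row 2 of P and reverse-bump: 7 enters row 1 and ejects 4. So w(5) = 4. P is now [[1, 7], [2], [3]].
Step i=4: Q has 4 at row 3, column 1; remove 3 from row 3 of P and reverse-bump: 3 enters row 2 and ejects 2; 2 enters row 1 and ejects 1. So w(4) = 1. P is now [[2, 7], [3]].
Step i=3: Q has 3 at row 1, column 2; remove that cell from P, ejecting 7. So w(3) = 7. P is now [[2], [3]].
Step i=2: Q has 2 at row 2, column 1; remove 3 from row 2 of P and reverse-bump: 3 enters row 1 and ejects 2. So w(2) = 2. P is now [[3]].
Step i=1: Q has 1 at row 1, column 1; remove that cell from P, ejecting 3. So w(1) = 3. P is now [].

So w = 3 2 7 1 4 6 5.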